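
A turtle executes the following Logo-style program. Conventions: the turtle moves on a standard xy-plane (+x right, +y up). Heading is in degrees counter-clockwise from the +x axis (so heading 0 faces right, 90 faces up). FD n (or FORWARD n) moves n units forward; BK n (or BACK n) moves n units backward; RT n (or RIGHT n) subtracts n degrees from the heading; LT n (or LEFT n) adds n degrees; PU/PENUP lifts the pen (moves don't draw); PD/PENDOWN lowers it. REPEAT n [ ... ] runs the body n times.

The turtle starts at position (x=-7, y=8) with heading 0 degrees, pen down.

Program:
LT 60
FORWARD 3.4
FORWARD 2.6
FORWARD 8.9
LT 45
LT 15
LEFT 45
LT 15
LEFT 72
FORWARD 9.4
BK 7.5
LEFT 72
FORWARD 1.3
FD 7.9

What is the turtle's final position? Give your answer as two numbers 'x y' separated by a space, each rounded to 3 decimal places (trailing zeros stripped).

Answer: 7.306 13.689

Derivation:
Executing turtle program step by step:
Start: pos=(-7,8), heading=0, pen down
LT 60: heading 0 -> 60
FD 3.4: (-7,8) -> (-5.3,10.944) [heading=60, draw]
FD 2.6: (-5.3,10.944) -> (-4,13.196) [heading=60, draw]
FD 8.9: (-4,13.196) -> (0.45,20.904) [heading=60, draw]
LT 45: heading 60 -> 105
LT 15: heading 105 -> 120
LT 45: heading 120 -> 165
LT 15: heading 165 -> 180
LT 72: heading 180 -> 252
FD 9.4: (0.45,20.904) -> (-2.455,11.964) [heading=252, draw]
BK 7.5: (-2.455,11.964) -> (-0.137,19.097) [heading=252, draw]
LT 72: heading 252 -> 324
FD 1.3: (-0.137,19.097) -> (0.915,18.333) [heading=324, draw]
FD 7.9: (0.915,18.333) -> (7.306,13.689) [heading=324, draw]
Final: pos=(7.306,13.689), heading=324, 7 segment(s) drawn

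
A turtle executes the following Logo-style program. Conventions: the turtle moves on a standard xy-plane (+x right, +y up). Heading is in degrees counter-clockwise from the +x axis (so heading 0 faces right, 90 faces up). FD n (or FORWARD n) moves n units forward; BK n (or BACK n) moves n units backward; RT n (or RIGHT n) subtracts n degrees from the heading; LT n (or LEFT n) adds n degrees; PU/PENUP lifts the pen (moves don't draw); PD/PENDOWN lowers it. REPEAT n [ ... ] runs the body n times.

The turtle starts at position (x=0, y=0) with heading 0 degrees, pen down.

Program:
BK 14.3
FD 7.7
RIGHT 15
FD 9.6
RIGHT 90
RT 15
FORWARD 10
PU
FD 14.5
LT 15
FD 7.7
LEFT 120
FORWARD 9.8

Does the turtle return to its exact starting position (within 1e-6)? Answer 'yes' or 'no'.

Answer: no

Derivation:
Executing turtle program step by step:
Start: pos=(0,0), heading=0, pen down
BK 14.3: (0,0) -> (-14.3,0) [heading=0, draw]
FD 7.7: (-14.3,0) -> (-6.6,0) [heading=0, draw]
RT 15: heading 0 -> 345
FD 9.6: (-6.6,0) -> (2.673,-2.485) [heading=345, draw]
RT 90: heading 345 -> 255
RT 15: heading 255 -> 240
FD 10: (2.673,-2.485) -> (-2.327,-11.145) [heading=240, draw]
PU: pen up
FD 14.5: (-2.327,-11.145) -> (-9.577,-23.702) [heading=240, move]
LT 15: heading 240 -> 255
FD 7.7: (-9.577,-23.702) -> (-11.57,-31.14) [heading=255, move]
LT 120: heading 255 -> 15
FD 9.8: (-11.57,-31.14) -> (-2.104,-28.603) [heading=15, move]
Final: pos=(-2.104,-28.603), heading=15, 4 segment(s) drawn

Start position: (0, 0)
Final position: (-2.104, -28.603)
Distance = 28.681; >= 1e-6 -> NOT closed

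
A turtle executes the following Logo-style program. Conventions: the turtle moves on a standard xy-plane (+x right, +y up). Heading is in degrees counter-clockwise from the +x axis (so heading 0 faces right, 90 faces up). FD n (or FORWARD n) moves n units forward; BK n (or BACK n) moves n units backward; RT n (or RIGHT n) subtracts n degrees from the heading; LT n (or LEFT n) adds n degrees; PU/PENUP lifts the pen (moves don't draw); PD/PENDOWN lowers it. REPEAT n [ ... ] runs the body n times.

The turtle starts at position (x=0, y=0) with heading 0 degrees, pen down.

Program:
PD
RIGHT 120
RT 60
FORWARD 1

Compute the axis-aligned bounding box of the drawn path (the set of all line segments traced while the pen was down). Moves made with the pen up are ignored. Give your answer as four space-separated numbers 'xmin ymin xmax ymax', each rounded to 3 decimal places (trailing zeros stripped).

Answer: -1 0 0 0

Derivation:
Executing turtle program step by step:
Start: pos=(0,0), heading=0, pen down
PD: pen down
RT 120: heading 0 -> 240
RT 60: heading 240 -> 180
FD 1: (0,0) -> (-1,0) [heading=180, draw]
Final: pos=(-1,0), heading=180, 1 segment(s) drawn

Segment endpoints: x in {-1, 0}, y in {0, 0}
xmin=-1, ymin=0, xmax=0, ymax=0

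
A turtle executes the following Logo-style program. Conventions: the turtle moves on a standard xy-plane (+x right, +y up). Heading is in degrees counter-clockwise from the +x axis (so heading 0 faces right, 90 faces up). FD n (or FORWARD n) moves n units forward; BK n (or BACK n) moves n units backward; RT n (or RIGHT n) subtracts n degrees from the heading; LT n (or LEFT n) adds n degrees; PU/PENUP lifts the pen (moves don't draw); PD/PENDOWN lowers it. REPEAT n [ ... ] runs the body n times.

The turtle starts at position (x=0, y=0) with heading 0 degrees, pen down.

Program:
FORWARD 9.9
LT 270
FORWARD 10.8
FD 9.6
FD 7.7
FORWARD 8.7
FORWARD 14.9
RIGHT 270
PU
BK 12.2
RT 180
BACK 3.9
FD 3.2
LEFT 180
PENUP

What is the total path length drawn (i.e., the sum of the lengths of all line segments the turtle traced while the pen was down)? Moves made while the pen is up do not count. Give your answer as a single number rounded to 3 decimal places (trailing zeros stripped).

Answer: 61.6

Derivation:
Executing turtle program step by step:
Start: pos=(0,0), heading=0, pen down
FD 9.9: (0,0) -> (9.9,0) [heading=0, draw]
LT 270: heading 0 -> 270
FD 10.8: (9.9,0) -> (9.9,-10.8) [heading=270, draw]
FD 9.6: (9.9,-10.8) -> (9.9,-20.4) [heading=270, draw]
FD 7.7: (9.9,-20.4) -> (9.9,-28.1) [heading=270, draw]
FD 8.7: (9.9,-28.1) -> (9.9,-36.8) [heading=270, draw]
FD 14.9: (9.9,-36.8) -> (9.9,-51.7) [heading=270, draw]
RT 270: heading 270 -> 0
PU: pen up
BK 12.2: (9.9,-51.7) -> (-2.3,-51.7) [heading=0, move]
RT 180: heading 0 -> 180
BK 3.9: (-2.3,-51.7) -> (1.6,-51.7) [heading=180, move]
FD 3.2: (1.6,-51.7) -> (-1.6,-51.7) [heading=180, move]
LT 180: heading 180 -> 0
PU: pen up
Final: pos=(-1.6,-51.7), heading=0, 6 segment(s) drawn

Segment lengths:
  seg 1: (0,0) -> (9.9,0), length = 9.9
  seg 2: (9.9,0) -> (9.9,-10.8), length = 10.8
  seg 3: (9.9,-10.8) -> (9.9,-20.4), length = 9.6
  seg 4: (9.9,-20.4) -> (9.9,-28.1), length = 7.7
  seg 5: (9.9,-28.1) -> (9.9,-36.8), length = 8.7
  seg 6: (9.9,-36.8) -> (9.9,-51.7), length = 14.9
Total = 61.6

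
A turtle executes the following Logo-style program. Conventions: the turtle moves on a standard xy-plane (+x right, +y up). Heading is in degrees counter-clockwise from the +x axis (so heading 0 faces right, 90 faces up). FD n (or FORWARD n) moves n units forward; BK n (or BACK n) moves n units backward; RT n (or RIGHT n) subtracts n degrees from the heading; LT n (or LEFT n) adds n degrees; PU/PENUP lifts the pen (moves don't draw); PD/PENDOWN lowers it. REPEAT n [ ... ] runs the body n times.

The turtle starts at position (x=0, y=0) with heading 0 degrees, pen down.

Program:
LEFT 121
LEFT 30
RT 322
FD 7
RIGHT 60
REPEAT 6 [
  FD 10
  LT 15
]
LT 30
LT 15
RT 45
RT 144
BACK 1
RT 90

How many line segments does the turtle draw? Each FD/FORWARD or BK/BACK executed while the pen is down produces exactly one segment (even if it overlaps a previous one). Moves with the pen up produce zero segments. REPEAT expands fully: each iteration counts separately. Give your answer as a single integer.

Answer: 8

Derivation:
Executing turtle program step by step:
Start: pos=(0,0), heading=0, pen down
LT 121: heading 0 -> 121
LT 30: heading 121 -> 151
RT 322: heading 151 -> 189
FD 7: (0,0) -> (-6.914,-1.095) [heading=189, draw]
RT 60: heading 189 -> 129
REPEAT 6 [
  -- iteration 1/6 --
  FD 10: (-6.914,-1.095) -> (-13.207,6.676) [heading=129, draw]
  LT 15: heading 129 -> 144
  -- iteration 2/6 --
  FD 10: (-13.207,6.676) -> (-21.297,12.554) [heading=144, draw]
  LT 15: heading 144 -> 159
  -- iteration 3/6 --
  FD 10: (-21.297,12.554) -> (-30.633,16.138) [heading=159, draw]
  LT 15: heading 159 -> 174
  -- iteration 4/6 --
  FD 10: (-30.633,16.138) -> (-40.578,17.183) [heading=174, draw]
  LT 15: heading 174 -> 189
  -- iteration 5/6 --
  FD 10: (-40.578,17.183) -> (-50.455,15.619) [heading=189, draw]
  LT 15: heading 189 -> 204
  -- iteration 6/6 --
  FD 10: (-50.455,15.619) -> (-59.591,11.552) [heading=204, draw]
  LT 15: heading 204 -> 219
]
LT 30: heading 219 -> 249
LT 15: heading 249 -> 264
RT 45: heading 264 -> 219
RT 144: heading 219 -> 75
BK 1: (-59.591,11.552) -> (-59.849,10.586) [heading=75, draw]
RT 90: heading 75 -> 345
Final: pos=(-59.849,10.586), heading=345, 8 segment(s) drawn
Segments drawn: 8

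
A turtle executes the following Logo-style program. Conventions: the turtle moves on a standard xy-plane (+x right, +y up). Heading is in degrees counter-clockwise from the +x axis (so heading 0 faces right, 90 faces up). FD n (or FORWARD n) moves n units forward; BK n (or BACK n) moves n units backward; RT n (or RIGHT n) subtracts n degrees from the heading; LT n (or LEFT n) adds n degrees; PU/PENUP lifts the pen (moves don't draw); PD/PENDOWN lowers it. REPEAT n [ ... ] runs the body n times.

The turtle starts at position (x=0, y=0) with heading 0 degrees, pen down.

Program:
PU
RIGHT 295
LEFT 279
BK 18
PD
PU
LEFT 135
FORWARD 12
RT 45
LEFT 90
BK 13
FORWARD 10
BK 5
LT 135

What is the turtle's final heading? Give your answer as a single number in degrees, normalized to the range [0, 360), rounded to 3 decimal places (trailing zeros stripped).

Executing turtle program step by step:
Start: pos=(0,0), heading=0, pen down
PU: pen up
RT 295: heading 0 -> 65
LT 279: heading 65 -> 344
BK 18: (0,0) -> (-17.303,4.961) [heading=344, move]
PD: pen down
PU: pen up
LT 135: heading 344 -> 119
FD 12: (-17.303,4.961) -> (-23.12,15.457) [heading=119, move]
RT 45: heading 119 -> 74
LT 90: heading 74 -> 164
BK 13: (-23.12,15.457) -> (-10.624,11.874) [heading=164, move]
FD 10: (-10.624,11.874) -> (-20.237,14.63) [heading=164, move]
BK 5: (-20.237,14.63) -> (-15.43,13.252) [heading=164, move]
LT 135: heading 164 -> 299
Final: pos=(-15.43,13.252), heading=299, 0 segment(s) drawn

Answer: 299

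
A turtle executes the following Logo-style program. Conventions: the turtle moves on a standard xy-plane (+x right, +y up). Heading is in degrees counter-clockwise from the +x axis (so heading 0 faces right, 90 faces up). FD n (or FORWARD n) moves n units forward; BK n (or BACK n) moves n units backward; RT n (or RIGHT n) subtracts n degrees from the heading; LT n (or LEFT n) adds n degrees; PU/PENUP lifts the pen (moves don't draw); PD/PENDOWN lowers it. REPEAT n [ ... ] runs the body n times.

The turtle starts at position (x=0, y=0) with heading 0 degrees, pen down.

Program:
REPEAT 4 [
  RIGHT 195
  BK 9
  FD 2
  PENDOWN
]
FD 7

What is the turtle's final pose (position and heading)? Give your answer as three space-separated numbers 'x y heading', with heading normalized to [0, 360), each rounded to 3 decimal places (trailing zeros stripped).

Executing turtle program step by step:
Start: pos=(0,0), heading=0, pen down
REPEAT 4 [
  -- iteration 1/4 --
  RT 195: heading 0 -> 165
  BK 9: (0,0) -> (8.693,-2.329) [heading=165, draw]
  FD 2: (8.693,-2.329) -> (6.761,-1.812) [heading=165, draw]
  PD: pen down
  -- iteration 2/4 --
  RT 195: heading 165 -> 330
  BK 9: (6.761,-1.812) -> (-1.033,2.688) [heading=330, draw]
  FD 2: (-1.033,2.688) -> (0.699,1.688) [heading=330, draw]
  PD: pen down
  -- iteration 3/4 --
  RT 195: heading 330 -> 135
  BK 9: (0.699,1.688) -> (7.063,-4.676) [heading=135, draw]
  FD 2: (7.063,-4.676) -> (5.649,-3.261) [heading=135, draw]
  PD: pen down
  -- iteration 4/4 --
  RT 195: heading 135 -> 300
  BK 9: (5.649,-3.261) -> (1.149,4.533) [heading=300, draw]
  FD 2: (1.149,4.533) -> (2.149,2.801) [heading=300, draw]
  PD: pen down
]
FD 7: (2.149,2.801) -> (5.649,-3.261) [heading=300, draw]
Final: pos=(5.649,-3.261), heading=300, 9 segment(s) drawn

Answer: 5.649 -3.261 300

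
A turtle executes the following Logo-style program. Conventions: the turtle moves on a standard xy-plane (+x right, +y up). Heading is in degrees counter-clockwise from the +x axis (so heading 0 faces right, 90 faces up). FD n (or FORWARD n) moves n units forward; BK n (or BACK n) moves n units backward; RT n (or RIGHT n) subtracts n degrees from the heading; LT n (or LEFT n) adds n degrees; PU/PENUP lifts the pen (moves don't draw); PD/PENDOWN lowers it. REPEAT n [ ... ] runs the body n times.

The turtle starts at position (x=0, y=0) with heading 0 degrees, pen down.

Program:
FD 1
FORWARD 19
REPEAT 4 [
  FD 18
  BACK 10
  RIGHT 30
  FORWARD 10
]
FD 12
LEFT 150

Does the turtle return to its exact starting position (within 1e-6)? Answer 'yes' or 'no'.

Answer: no

Derivation:
Executing turtle program step by step:
Start: pos=(0,0), heading=0, pen down
FD 1: (0,0) -> (1,0) [heading=0, draw]
FD 19: (1,0) -> (20,0) [heading=0, draw]
REPEAT 4 [
  -- iteration 1/4 --
  FD 18: (20,0) -> (38,0) [heading=0, draw]
  BK 10: (38,0) -> (28,0) [heading=0, draw]
  RT 30: heading 0 -> 330
  FD 10: (28,0) -> (36.66,-5) [heading=330, draw]
  -- iteration 2/4 --
  FD 18: (36.66,-5) -> (52.249,-14) [heading=330, draw]
  BK 10: (52.249,-14) -> (43.588,-9) [heading=330, draw]
  RT 30: heading 330 -> 300
  FD 10: (43.588,-9) -> (48.588,-17.66) [heading=300, draw]
  -- iteration 3/4 --
  FD 18: (48.588,-17.66) -> (57.588,-33.249) [heading=300, draw]
  BK 10: (57.588,-33.249) -> (52.588,-24.588) [heading=300, draw]
  RT 30: heading 300 -> 270
  FD 10: (52.588,-24.588) -> (52.588,-34.588) [heading=270, draw]
  -- iteration 4/4 --
  FD 18: (52.588,-34.588) -> (52.588,-52.588) [heading=270, draw]
  BK 10: (52.588,-52.588) -> (52.588,-42.588) [heading=270, draw]
  RT 30: heading 270 -> 240
  FD 10: (52.588,-42.588) -> (47.588,-51.249) [heading=240, draw]
]
FD 12: (47.588,-51.249) -> (41.588,-61.641) [heading=240, draw]
LT 150: heading 240 -> 30
Final: pos=(41.588,-61.641), heading=30, 15 segment(s) drawn

Start position: (0, 0)
Final position: (41.588, -61.641)
Distance = 74.359; >= 1e-6 -> NOT closed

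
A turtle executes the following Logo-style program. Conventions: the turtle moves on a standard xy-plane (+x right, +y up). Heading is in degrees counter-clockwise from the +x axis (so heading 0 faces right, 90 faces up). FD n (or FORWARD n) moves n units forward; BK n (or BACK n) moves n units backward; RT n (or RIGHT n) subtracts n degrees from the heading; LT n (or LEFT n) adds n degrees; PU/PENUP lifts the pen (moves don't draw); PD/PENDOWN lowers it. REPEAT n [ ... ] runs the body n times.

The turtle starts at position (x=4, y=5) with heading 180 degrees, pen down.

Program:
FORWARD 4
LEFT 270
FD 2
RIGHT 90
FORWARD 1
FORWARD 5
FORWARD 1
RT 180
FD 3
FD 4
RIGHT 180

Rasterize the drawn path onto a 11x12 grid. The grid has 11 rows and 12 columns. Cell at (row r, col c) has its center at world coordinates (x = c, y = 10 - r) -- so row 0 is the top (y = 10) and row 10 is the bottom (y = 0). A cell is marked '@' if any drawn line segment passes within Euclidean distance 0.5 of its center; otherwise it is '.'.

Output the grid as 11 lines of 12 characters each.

Segment 0: (4,5) -> (0,5)
Segment 1: (0,5) -> (0,7)
Segment 2: (0,7) -> (1,7)
Segment 3: (1,7) -> (6,7)
Segment 4: (6,7) -> (7,7)
Segment 5: (7,7) -> (4,7)
Segment 6: (4,7) -> (0,7)

Answer: ............
............
............
@@@@@@@@....
@...........
@@@@@.......
............
............
............
............
............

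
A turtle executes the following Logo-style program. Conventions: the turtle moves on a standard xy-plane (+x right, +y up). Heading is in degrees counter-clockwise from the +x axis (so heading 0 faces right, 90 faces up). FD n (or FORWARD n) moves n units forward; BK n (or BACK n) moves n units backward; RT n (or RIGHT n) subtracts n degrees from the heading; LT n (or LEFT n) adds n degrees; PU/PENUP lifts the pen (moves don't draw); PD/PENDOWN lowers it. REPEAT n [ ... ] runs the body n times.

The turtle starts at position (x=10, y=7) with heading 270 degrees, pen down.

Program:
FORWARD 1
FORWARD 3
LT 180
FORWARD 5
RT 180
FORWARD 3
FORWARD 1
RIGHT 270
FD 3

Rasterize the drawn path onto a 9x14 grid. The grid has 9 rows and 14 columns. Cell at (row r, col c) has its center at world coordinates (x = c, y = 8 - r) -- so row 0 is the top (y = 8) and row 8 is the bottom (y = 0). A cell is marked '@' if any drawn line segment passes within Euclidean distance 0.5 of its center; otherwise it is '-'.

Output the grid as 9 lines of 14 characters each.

Segment 0: (10,7) -> (10,6)
Segment 1: (10,6) -> (10,3)
Segment 2: (10,3) -> (10,8)
Segment 3: (10,8) -> (10,5)
Segment 4: (10,5) -> (10,4)
Segment 5: (10,4) -> (13,4)

Answer: ----------@---
----------@---
----------@---
----------@---
----------@@@@
----------@---
--------------
--------------
--------------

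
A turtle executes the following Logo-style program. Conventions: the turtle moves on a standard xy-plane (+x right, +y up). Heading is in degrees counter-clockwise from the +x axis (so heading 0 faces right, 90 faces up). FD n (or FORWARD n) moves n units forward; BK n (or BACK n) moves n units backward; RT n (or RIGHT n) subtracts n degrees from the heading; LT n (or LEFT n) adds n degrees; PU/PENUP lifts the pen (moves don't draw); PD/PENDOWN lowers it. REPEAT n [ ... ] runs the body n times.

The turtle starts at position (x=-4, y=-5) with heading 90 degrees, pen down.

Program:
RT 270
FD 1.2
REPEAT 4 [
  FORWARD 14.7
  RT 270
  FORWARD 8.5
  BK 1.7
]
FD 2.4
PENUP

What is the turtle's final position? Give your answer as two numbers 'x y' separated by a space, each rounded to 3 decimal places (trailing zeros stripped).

Answer: -7.6 -5

Derivation:
Executing turtle program step by step:
Start: pos=(-4,-5), heading=90, pen down
RT 270: heading 90 -> 180
FD 1.2: (-4,-5) -> (-5.2,-5) [heading=180, draw]
REPEAT 4 [
  -- iteration 1/4 --
  FD 14.7: (-5.2,-5) -> (-19.9,-5) [heading=180, draw]
  RT 270: heading 180 -> 270
  FD 8.5: (-19.9,-5) -> (-19.9,-13.5) [heading=270, draw]
  BK 1.7: (-19.9,-13.5) -> (-19.9,-11.8) [heading=270, draw]
  -- iteration 2/4 --
  FD 14.7: (-19.9,-11.8) -> (-19.9,-26.5) [heading=270, draw]
  RT 270: heading 270 -> 0
  FD 8.5: (-19.9,-26.5) -> (-11.4,-26.5) [heading=0, draw]
  BK 1.7: (-11.4,-26.5) -> (-13.1,-26.5) [heading=0, draw]
  -- iteration 3/4 --
  FD 14.7: (-13.1,-26.5) -> (1.6,-26.5) [heading=0, draw]
  RT 270: heading 0 -> 90
  FD 8.5: (1.6,-26.5) -> (1.6,-18) [heading=90, draw]
  BK 1.7: (1.6,-18) -> (1.6,-19.7) [heading=90, draw]
  -- iteration 4/4 --
  FD 14.7: (1.6,-19.7) -> (1.6,-5) [heading=90, draw]
  RT 270: heading 90 -> 180
  FD 8.5: (1.6,-5) -> (-6.9,-5) [heading=180, draw]
  BK 1.7: (-6.9,-5) -> (-5.2,-5) [heading=180, draw]
]
FD 2.4: (-5.2,-5) -> (-7.6,-5) [heading=180, draw]
PU: pen up
Final: pos=(-7.6,-5), heading=180, 14 segment(s) drawn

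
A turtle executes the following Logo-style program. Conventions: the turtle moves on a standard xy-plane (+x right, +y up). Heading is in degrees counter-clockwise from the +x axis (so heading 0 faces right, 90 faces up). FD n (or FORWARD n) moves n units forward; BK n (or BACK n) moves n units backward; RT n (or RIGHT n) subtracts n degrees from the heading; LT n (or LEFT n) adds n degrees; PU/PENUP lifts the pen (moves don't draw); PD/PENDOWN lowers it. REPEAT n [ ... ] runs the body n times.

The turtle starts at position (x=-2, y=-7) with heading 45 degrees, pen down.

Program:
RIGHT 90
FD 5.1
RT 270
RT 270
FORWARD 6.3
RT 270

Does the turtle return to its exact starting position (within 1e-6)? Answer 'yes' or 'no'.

Executing turtle program step by step:
Start: pos=(-2,-7), heading=45, pen down
RT 90: heading 45 -> 315
FD 5.1: (-2,-7) -> (1.606,-10.606) [heading=315, draw]
RT 270: heading 315 -> 45
RT 270: heading 45 -> 135
FD 6.3: (1.606,-10.606) -> (-2.849,-6.151) [heading=135, draw]
RT 270: heading 135 -> 225
Final: pos=(-2.849,-6.151), heading=225, 2 segment(s) drawn

Start position: (-2, -7)
Final position: (-2.849, -6.151)
Distance = 1.2; >= 1e-6 -> NOT closed

Answer: no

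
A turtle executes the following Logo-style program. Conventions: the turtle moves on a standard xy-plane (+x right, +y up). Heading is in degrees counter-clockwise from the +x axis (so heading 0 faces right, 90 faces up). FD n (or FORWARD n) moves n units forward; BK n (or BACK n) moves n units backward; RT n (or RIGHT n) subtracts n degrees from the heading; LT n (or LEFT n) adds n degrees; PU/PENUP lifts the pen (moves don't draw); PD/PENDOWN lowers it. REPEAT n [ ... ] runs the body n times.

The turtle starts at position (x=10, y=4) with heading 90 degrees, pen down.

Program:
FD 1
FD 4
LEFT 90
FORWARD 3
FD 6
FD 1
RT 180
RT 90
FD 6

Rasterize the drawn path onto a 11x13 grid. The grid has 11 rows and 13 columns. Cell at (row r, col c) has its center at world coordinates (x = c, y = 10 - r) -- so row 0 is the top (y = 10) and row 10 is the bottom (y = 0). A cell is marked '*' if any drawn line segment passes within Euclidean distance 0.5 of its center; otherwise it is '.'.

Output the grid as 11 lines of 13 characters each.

Segment 0: (10,4) -> (10,5)
Segment 1: (10,5) -> (10,9)
Segment 2: (10,9) -> (7,9)
Segment 3: (7,9) -> (1,9)
Segment 4: (1,9) -> (0,9)
Segment 5: (0,9) -> (0,3)

Answer: .............
***********..
*.........*..
*.........*..
*.........*..
*.........*..
*.........*..
*............
.............
.............
.............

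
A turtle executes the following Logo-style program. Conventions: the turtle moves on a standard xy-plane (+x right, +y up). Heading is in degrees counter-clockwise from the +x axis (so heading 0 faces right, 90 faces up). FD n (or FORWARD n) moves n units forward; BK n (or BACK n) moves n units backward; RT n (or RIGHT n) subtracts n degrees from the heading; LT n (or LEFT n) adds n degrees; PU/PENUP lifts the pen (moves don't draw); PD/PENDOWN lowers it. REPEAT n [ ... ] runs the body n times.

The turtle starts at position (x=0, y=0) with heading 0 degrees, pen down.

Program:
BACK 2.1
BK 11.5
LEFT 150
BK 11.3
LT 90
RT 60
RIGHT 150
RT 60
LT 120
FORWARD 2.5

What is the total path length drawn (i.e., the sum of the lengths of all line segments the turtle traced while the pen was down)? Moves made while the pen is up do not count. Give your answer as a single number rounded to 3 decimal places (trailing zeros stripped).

Executing turtle program step by step:
Start: pos=(0,0), heading=0, pen down
BK 2.1: (0,0) -> (-2.1,0) [heading=0, draw]
BK 11.5: (-2.1,0) -> (-13.6,0) [heading=0, draw]
LT 150: heading 0 -> 150
BK 11.3: (-13.6,0) -> (-3.814,-5.65) [heading=150, draw]
LT 90: heading 150 -> 240
RT 60: heading 240 -> 180
RT 150: heading 180 -> 30
RT 60: heading 30 -> 330
LT 120: heading 330 -> 90
FD 2.5: (-3.814,-5.65) -> (-3.814,-3.15) [heading=90, draw]
Final: pos=(-3.814,-3.15), heading=90, 4 segment(s) drawn

Segment lengths:
  seg 1: (0,0) -> (-2.1,0), length = 2.1
  seg 2: (-2.1,0) -> (-13.6,0), length = 11.5
  seg 3: (-13.6,0) -> (-3.814,-5.65), length = 11.3
  seg 4: (-3.814,-5.65) -> (-3.814,-3.15), length = 2.5
Total = 27.4

Answer: 27.4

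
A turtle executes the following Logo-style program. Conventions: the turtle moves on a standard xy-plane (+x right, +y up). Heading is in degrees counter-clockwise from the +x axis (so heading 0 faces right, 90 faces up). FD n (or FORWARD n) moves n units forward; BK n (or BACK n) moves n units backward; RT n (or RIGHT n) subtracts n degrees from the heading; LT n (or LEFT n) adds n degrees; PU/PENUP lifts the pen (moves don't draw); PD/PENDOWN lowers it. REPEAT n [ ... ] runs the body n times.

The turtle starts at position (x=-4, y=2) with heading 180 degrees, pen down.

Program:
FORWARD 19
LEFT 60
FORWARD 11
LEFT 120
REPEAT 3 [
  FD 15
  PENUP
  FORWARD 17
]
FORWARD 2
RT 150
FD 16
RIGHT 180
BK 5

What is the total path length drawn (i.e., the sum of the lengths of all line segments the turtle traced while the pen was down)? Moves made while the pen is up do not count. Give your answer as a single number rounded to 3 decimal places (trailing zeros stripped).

Executing turtle program step by step:
Start: pos=(-4,2), heading=180, pen down
FD 19: (-4,2) -> (-23,2) [heading=180, draw]
LT 60: heading 180 -> 240
FD 11: (-23,2) -> (-28.5,-7.526) [heading=240, draw]
LT 120: heading 240 -> 0
REPEAT 3 [
  -- iteration 1/3 --
  FD 15: (-28.5,-7.526) -> (-13.5,-7.526) [heading=0, draw]
  PU: pen up
  FD 17: (-13.5,-7.526) -> (3.5,-7.526) [heading=0, move]
  -- iteration 2/3 --
  FD 15: (3.5,-7.526) -> (18.5,-7.526) [heading=0, move]
  PU: pen up
  FD 17: (18.5,-7.526) -> (35.5,-7.526) [heading=0, move]
  -- iteration 3/3 --
  FD 15: (35.5,-7.526) -> (50.5,-7.526) [heading=0, move]
  PU: pen up
  FD 17: (50.5,-7.526) -> (67.5,-7.526) [heading=0, move]
]
FD 2: (67.5,-7.526) -> (69.5,-7.526) [heading=0, move]
RT 150: heading 0 -> 210
FD 16: (69.5,-7.526) -> (55.644,-15.526) [heading=210, move]
RT 180: heading 210 -> 30
BK 5: (55.644,-15.526) -> (51.313,-18.026) [heading=30, move]
Final: pos=(51.313,-18.026), heading=30, 3 segment(s) drawn

Segment lengths:
  seg 1: (-4,2) -> (-23,2), length = 19
  seg 2: (-23,2) -> (-28.5,-7.526), length = 11
  seg 3: (-28.5,-7.526) -> (-13.5,-7.526), length = 15
Total = 45

Answer: 45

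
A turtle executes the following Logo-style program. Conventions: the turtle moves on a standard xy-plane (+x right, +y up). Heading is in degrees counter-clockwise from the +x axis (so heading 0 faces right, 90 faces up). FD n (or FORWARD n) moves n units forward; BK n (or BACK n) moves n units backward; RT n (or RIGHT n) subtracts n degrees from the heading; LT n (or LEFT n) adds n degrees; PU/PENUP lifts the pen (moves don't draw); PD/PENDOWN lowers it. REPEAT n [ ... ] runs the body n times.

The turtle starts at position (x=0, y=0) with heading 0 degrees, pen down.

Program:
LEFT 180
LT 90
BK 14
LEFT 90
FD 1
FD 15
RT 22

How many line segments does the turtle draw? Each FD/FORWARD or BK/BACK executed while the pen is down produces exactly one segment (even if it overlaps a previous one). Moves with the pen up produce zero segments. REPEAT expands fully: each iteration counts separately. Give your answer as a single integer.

Executing turtle program step by step:
Start: pos=(0,0), heading=0, pen down
LT 180: heading 0 -> 180
LT 90: heading 180 -> 270
BK 14: (0,0) -> (0,14) [heading=270, draw]
LT 90: heading 270 -> 0
FD 1: (0,14) -> (1,14) [heading=0, draw]
FD 15: (1,14) -> (16,14) [heading=0, draw]
RT 22: heading 0 -> 338
Final: pos=(16,14), heading=338, 3 segment(s) drawn
Segments drawn: 3

Answer: 3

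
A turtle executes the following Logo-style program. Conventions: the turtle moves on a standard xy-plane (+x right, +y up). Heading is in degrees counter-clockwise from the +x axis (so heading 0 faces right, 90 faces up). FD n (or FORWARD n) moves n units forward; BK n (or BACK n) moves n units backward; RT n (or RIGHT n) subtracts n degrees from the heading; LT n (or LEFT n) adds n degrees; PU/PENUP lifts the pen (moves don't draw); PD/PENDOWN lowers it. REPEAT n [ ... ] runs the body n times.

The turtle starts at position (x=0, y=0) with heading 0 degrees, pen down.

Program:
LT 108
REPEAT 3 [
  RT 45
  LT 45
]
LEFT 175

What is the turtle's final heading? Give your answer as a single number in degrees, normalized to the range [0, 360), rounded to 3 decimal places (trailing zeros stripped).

Executing turtle program step by step:
Start: pos=(0,0), heading=0, pen down
LT 108: heading 0 -> 108
REPEAT 3 [
  -- iteration 1/3 --
  RT 45: heading 108 -> 63
  LT 45: heading 63 -> 108
  -- iteration 2/3 --
  RT 45: heading 108 -> 63
  LT 45: heading 63 -> 108
  -- iteration 3/3 --
  RT 45: heading 108 -> 63
  LT 45: heading 63 -> 108
]
LT 175: heading 108 -> 283
Final: pos=(0,0), heading=283, 0 segment(s) drawn

Answer: 283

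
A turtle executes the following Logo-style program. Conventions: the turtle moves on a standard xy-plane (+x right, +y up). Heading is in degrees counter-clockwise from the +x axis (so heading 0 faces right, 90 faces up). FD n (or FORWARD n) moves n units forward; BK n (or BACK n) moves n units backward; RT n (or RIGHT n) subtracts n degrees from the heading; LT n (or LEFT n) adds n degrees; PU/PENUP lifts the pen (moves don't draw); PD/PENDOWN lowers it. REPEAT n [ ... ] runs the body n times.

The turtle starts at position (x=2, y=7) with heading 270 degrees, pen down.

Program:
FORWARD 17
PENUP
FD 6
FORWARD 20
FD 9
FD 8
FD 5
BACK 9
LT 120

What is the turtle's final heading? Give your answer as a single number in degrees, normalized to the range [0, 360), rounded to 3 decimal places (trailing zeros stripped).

Executing turtle program step by step:
Start: pos=(2,7), heading=270, pen down
FD 17: (2,7) -> (2,-10) [heading=270, draw]
PU: pen up
FD 6: (2,-10) -> (2,-16) [heading=270, move]
FD 20: (2,-16) -> (2,-36) [heading=270, move]
FD 9: (2,-36) -> (2,-45) [heading=270, move]
FD 8: (2,-45) -> (2,-53) [heading=270, move]
FD 5: (2,-53) -> (2,-58) [heading=270, move]
BK 9: (2,-58) -> (2,-49) [heading=270, move]
LT 120: heading 270 -> 30
Final: pos=(2,-49), heading=30, 1 segment(s) drawn

Answer: 30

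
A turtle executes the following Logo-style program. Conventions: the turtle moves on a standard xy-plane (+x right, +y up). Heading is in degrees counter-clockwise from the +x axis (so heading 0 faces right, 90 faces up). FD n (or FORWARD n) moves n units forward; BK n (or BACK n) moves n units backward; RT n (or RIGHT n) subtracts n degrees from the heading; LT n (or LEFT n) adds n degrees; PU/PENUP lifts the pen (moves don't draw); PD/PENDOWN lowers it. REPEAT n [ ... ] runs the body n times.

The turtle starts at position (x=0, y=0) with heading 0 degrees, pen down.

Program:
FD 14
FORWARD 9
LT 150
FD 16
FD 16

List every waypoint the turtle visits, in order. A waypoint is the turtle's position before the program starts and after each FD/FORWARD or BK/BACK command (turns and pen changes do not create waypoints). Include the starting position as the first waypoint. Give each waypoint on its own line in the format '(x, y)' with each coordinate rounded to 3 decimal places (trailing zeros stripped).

Executing turtle program step by step:
Start: pos=(0,0), heading=0, pen down
FD 14: (0,0) -> (14,0) [heading=0, draw]
FD 9: (14,0) -> (23,0) [heading=0, draw]
LT 150: heading 0 -> 150
FD 16: (23,0) -> (9.144,8) [heading=150, draw]
FD 16: (9.144,8) -> (-4.713,16) [heading=150, draw]
Final: pos=(-4.713,16), heading=150, 4 segment(s) drawn
Waypoints (5 total):
(0, 0)
(14, 0)
(23, 0)
(9.144, 8)
(-4.713, 16)

Answer: (0, 0)
(14, 0)
(23, 0)
(9.144, 8)
(-4.713, 16)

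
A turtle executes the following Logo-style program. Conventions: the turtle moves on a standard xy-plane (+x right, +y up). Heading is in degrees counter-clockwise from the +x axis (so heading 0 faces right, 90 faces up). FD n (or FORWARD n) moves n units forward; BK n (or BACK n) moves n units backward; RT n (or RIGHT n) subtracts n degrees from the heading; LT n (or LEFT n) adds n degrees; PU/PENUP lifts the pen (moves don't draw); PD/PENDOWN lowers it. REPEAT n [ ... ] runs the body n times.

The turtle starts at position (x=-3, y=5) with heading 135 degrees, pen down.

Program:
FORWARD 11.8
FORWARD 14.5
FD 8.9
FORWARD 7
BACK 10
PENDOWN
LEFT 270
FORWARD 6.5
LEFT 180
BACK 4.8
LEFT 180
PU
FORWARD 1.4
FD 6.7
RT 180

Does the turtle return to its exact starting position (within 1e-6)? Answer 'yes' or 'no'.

Executing turtle program step by step:
Start: pos=(-3,5), heading=135, pen down
FD 11.8: (-3,5) -> (-11.344,13.344) [heading=135, draw]
FD 14.5: (-11.344,13.344) -> (-21.597,23.597) [heading=135, draw]
FD 8.9: (-21.597,23.597) -> (-27.89,29.89) [heading=135, draw]
FD 7: (-27.89,29.89) -> (-32.84,34.84) [heading=135, draw]
BK 10: (-32.84,34.84) -> (-25.769,27.769) [heading=135, draw]
PD: pen down
LT 270: heading 135 -> 45
FD 6.5: (-25.769,27.769) -> (-21.173,32.365) [heading=45, draw]
LT 180: heading 45 -> 225
BK 4.8: (-21.173,32.365) -> (-17.779,35.759) [heading=225, draw]
LT 180: heading 225 -> 45
PU: pen up
FD 1.4: (-17.779,35.759) -> (-16.789,36.749) [heading=45, move]
FD 6.7: (-16.789,36.749) -> (-12.051,41.487) [heading=45, move]
RT 180: heading 45 -> 225
Final: pos=(-12.051,41.487), heading=225, 7 segment(s) drawn

Start position: (-3, 5)
Final position: (-12.051, 41.487)
Distance = 37.593; >= 1e-6 -> NOT closed

Answer: no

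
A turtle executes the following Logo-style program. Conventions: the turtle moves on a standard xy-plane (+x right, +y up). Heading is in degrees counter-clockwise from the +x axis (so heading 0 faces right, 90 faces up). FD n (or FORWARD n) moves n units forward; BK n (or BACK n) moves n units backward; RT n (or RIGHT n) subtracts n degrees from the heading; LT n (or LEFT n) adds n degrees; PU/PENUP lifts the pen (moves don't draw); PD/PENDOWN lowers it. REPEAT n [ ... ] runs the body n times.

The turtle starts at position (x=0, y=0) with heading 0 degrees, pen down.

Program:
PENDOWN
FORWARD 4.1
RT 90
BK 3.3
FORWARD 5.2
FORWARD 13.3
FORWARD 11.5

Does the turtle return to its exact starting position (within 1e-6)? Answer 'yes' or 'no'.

Answer: no

Derivation:
Executing turtle program step by step:
Start: pos=(0,0), heading=0, pen down
PD: pen down
FD 4.1: (0,0) -> (4.1,0) [heading=0, draw]
RT 90: heading 0 -> 270
BK 3.3: (4.1,0) -> (4.1,3.3) [heading=270, draw]
FD 5.2: (4.1,3.3) -> (4.1,-1.9) [heading=270, draw]
FD 13.3: (4.1,-1.9) -> (4.1,-15.2) [heading=270, draw]
FD 11.5: (4.1,-15.2) -> (4.1,-26.7) [heading=270, draw]
Final: pos=(4.1,-26.7), heading=270, 5 segment(s) drawn

Start position: (0, 0)
Final position: (4.1, -26.7)
Distance = 27.013; >= 1e-6 -> NOT closed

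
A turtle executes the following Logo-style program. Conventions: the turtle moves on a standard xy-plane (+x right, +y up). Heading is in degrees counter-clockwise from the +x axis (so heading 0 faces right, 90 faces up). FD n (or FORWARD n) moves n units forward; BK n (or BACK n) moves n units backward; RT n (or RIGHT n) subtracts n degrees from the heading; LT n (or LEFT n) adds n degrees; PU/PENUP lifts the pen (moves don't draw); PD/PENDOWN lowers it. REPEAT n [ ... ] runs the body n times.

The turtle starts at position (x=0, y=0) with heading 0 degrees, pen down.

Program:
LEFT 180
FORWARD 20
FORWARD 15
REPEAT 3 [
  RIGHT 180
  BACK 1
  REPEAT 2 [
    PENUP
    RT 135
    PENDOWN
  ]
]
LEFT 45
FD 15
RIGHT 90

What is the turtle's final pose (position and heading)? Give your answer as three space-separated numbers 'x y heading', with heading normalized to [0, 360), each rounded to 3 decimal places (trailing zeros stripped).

Answer: -24.393 -9.607 225

Derivation:
Executing turtle program step by step:
Start: pos=(0,0), heading=0, pen down
LT 180: heading 0 -> 180
FD 20: (0,0) -> (-20,0) [heading=180, draw]
FD 15: (-20,0) -> (-35,0) [heading=180, draw]
REPEAT 3 [
  -- iteration 1/3 --
  RT 180: heading 180 -> 0
  BK 1: (-35,0) -> (-36,0) [heading=0, draw]
  REPEAT 2 [
    -- iteration 1/2 --
    PU: pen up
    RT 135: heading 0 -> 225
    PD: pen down
    -- iteration 2/2 --
    PU: pen up
    RT 135: heading 225 -> 90
    PD: pen down
  ]
  -- iteration 2/3 --
  RT 180: heading 90 -> 270
  BK 1: (-36,0) -> (-36,1) [heading=270, draw]
  REPEAT 2 [
    -- iteration 1/2 --
    PU: pen up
    RT 135: heading 270 -> 135
    PD: pen down
    -- iteration 2/2 --
    PU: pen up
    RT 135: heading 135 -> 0
    PD: pen down
  ]
  -- iteration 3/3 --
  RT 180: heading 0 -> 180
  BK 1: (-36,1) -> (-35,1) [heading=180, draw]
  REPEAT 2 [
    -- iteration 1/2 --
    PU: pen up
    RT 135: heading 180 -> 45
    PD: pen down
    -- iteration 2/2 --
    PU: pen up
    RT 135: heading 45 -> 270
    PD: pen down
  ]
]
LT 45: heading 270 -> 315
FD 15: (-35,1) -> (-24.393,-9.607) [heading=315, draw]
RT 90: heading 315 -> 225
Final: pos=(-24.393,-9.607), heading=225, 6 segment(s) drawn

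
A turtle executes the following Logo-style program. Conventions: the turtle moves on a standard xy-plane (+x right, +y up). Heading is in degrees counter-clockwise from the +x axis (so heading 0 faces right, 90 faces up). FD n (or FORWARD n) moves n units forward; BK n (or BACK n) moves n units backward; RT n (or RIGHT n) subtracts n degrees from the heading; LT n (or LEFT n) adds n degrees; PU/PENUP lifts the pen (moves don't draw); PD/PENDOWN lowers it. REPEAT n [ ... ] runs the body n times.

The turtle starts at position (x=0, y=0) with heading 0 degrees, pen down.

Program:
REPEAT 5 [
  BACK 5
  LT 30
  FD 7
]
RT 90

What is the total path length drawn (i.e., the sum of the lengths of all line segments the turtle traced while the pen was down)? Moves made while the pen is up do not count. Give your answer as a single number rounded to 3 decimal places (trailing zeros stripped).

Answer: 60

Derivation:
Executing turtle program step by step:
Start: pos=(0,0), heading=0, pen down
REPEAT 5 [
  -- iteration 1/5 --
  BK 5: (0,0) -> (-5,0) [heading=0, draw]
  LT 30: heading 0 -> 30
  FD 7: (-5,0) -> (1.062,3.5) [heading=30, draw]
  -- iteration 2/5 --
  BK 5: (1.062,3.5) -> (-3.268,1) [heading=30, draw]
  LT 30: heading 30 -> 60
  FD 7: (-3.268,1) -> (0.232,7.062) [heading=60, draw]
  -- iteration 3/5 --
  BK 5: (0.232,7.062) -> (-2.268,2.732) [heading=60, draw]
  LT 30: heading 60 -> 90
  FD 7: (-2.268,2.732) -> (-2.268,9.732) [heading=90, draw]
  -- iteration 4/5 --
  BK 5: (-2.268,9.732) -> (-2.268,4.732) [heading=90, draw]
  LT 30: heading 90 -> 120
  FD 7: (-2.268,4.732) -> (-5.768,10.794) [heading=120, draw]
  -- iteration 5/5 --
  BK 5: (-5.768,10.794) -> (-3.268,6.464) [heading=120, draw]
  LT 30: heading 120 -> 150
  FD 7: (-3.268,6.464) -> (-9.33,9.964) [heading=150, draw]
]
RT 90: heading 150 -> 60
Final: pos=(-9.33,9.964), heading=60, 10 segment(s) drawn

Segment lengths:
  seg 1: (0,0) -> (-5,0), length = 5
  seg 2: (-5,0) -> (1.062,3.5), length = 7
  seg 3: (1.062,3.5) -> (-3.268,1), length = 5
  seg 4: (-3.268,1) -> (0.232,7.062), length = 7
  seg 5: (0.232,7.062) -> (-2.268,2.732), length = 5
  seg 6: (-2.268,2.732) -> (-2.268,9.732), length = 7
  seg 7: (-2.268,9.732) -> (-2.268,4.732), length = 5
  seg 8: (-2.268,4.732) -> (-5.768,10.794), length = 7
  seg 9: (-5.768,10.794) -> (-3.268,6.464), length = 5
  seg 10: (-3.268,6.464) -> (-9.33,9.964), length = 7
Total = 60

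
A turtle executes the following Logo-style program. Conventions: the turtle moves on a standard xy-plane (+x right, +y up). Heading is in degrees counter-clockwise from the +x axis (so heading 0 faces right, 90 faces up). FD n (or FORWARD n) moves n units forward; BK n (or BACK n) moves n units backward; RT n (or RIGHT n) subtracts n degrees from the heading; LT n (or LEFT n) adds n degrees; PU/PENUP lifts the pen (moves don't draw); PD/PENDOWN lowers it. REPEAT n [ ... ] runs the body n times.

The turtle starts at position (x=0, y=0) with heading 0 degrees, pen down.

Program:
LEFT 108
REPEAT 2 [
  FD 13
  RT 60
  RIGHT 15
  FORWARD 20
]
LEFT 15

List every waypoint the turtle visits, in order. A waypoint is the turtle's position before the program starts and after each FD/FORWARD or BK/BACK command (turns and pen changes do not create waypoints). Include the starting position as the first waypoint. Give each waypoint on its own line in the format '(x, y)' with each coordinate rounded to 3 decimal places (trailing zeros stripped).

Answer: (0, 0)
(-4.017, 12.364)
(12.756, 23.257)
(23.659, 30.337)
(38.522, 16.954)

Derivation:
Executing turtle program step by step:
Start: pos=(0,0), heading=0, pen down
LT 108: heading 0 -> 108
REPEAT 2 [
  -- iteration 1/2 --
  FD 13: (0,0) -> (-4.017,12.364) [heading=108, draw]
  RT 60: heading 108 -> 48
  RT 15: heading 48 -> 33
  FD 20: (-4.017,12.364) -> (12.756,23.257) [heading=33, draw]
  -- iteration 2/2 --
  FD 13: (12.756,23.257) -> (23.659,30.337) [heading=33, draw]
  RT 60: heading 33 -> 333
  RT 15: heading 333 -> 318
  FD 20: (23.659,30.337) -> (38.522,16.954) [heading=318, draw]
]
LT 15: heading 318 -> 333
Final: pos=(38.522,16.954), heading=333, 4 segment(s) drawn
Waypoints (5 total):
(0, 0)
(-4.017, 12.364)
(12.756, 23.257)
(23.659, 30.337)
(38.522, 16.954)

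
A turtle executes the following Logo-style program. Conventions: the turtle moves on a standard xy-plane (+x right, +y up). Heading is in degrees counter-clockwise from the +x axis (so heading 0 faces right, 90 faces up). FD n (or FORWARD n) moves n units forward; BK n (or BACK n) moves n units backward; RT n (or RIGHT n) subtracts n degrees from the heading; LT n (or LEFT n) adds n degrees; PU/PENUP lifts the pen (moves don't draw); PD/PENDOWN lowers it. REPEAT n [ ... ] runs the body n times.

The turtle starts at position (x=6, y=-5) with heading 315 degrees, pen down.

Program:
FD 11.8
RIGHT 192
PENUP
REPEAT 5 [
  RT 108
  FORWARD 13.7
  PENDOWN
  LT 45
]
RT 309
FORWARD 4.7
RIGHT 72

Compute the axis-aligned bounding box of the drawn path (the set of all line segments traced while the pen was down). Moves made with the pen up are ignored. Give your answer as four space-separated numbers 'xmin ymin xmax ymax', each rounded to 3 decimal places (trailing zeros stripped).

Executing turtle program step by step:
Start: pos=(6,-5), heading=315, pen down
FD 11.8: (6,-5) -> (14.344,-13.344) [heading=315, draw]
RT 192: heading 315 -> 123
PU: pen up
REPEAT 5 [
  -- iteration 1/5 --
  RT 108: heading 123 -> 15
  FD 13.7: (14.344,-13.344) -> (27.577,-9.798) [heading=15, move]
  PD: pen down
  LT 45: heading 15 -> 60
  -- iteration 2/5 --
  RT 108: heading 60 -> 312
  FD 13.7: (27.577,-9.798) -> (36.744,-19.979) [heading=312, draw]
  PD: pen down
  LT 45: heading 312 -> 357
  -- iteration 3/5 --
  RT 108: heading 357 -> 249
  FD 13.7: (36.744,-19.979) -> (31.834,-32.769) [heading=249, draw]
  PD: pen down
  LT 45: heading 249 -> 294
  -- iteration 4/5 --
  RT 108: heading 294 -> 186
  FD 13.7: (31.834,-32.769) -> (18.21,-34.201) [heading=186, draw]
  PD: pen down
  LT 45: heading 186 -> 231
  -- iteration 5/5 --
  RT 108: heading 231 -> 123
  FD 13.7: (18.21,-34.201) -> (10.748,-22.711) [heading=123, draw]
  PD: pen down
  LT 45: heading 123 -> 168
]
RT 309: heading 168 -> 219
FD 4.7: (10.748,-22.711) -> (7.095,-25.669) [heading=219, draw]
RT 72: heading 219 -> 147
Final: pos=(7.095,-25.669), heading=147, 6 segment(s) drawn

Segment endpoints: x in {6, 7.095, 10.748, 14.344, 18.21, 27.577, 31.834, 36.744}, y in {-34.201, -32.769, -25.669, -22.711, -19.979, -13.344, -9.798, -5}
xmin=6, ymin=-34.201, xmax=36.744, ymax=-5

Answer: 6 -34.201 36.744 -5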